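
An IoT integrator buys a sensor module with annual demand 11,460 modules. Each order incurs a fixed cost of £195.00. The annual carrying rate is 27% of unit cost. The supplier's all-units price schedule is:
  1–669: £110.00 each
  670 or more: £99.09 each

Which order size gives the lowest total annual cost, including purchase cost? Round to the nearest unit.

Q* ≈ 670 modules

Holding cost per unit per year at price C is H = 0.27·C.
For each price level, check whether its EOQ is feasible; otherwise the best quantity at that price is the breakpoint.
EOQ at £110.00 = 387.9 (feasible in tier 1): TC = 11,460×£110.00 + (11,460/387.9)×195 + (387.9/2)×0.27×£110.00 = £1,272,121.34.
EOQ at £99.09 = 408.7 < 670, so use break Q=670: TC = 11,460×£99.09 + (11,460/670.0)×195 + (670.0/2)×0.27×£99.09 = £1,147,869.46.
Lowest total cost is £1,147,869.46 at Q = 670.0.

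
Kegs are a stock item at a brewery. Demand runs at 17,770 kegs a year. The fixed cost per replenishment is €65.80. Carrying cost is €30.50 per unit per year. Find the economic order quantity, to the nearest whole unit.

EOQ = √(2DS / H) = √(2 × 17,770 × 65.8 / 30.5).
= √(2,338,532 / 30.5) = √76,673.1803 ≈ 276.899.

Q* ≈ 277 kegs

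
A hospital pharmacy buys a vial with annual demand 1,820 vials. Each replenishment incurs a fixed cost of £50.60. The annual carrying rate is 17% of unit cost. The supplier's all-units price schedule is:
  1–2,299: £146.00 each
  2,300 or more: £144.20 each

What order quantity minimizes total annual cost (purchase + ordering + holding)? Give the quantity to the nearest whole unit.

Q* ≈ 86 vials

Holding cost per unit per year at price C is H = 0.17·C.
Evaluate total cost at each tier's feasible EOQ or, if the EOQ is below the tier, at the tier's minimum quantity.
EOQ at £146.00 = 86.1 (feasible in tier 1): TC = 1,820×£146.00 + (1,820/86.1)×50.6 + (86.1/2)×0.17×£146.00 = £267,858.09.
EOQ at £144.20 = 86.7 < 2300, so use break Q=2300: TC = 1,820×£144.20 + (1,820/2300.0)×50.6 + (2300.0/2)×0.17×£144.20 = £290,675.14.
Lowest total cost is £267,858.09 at Q = 86.1.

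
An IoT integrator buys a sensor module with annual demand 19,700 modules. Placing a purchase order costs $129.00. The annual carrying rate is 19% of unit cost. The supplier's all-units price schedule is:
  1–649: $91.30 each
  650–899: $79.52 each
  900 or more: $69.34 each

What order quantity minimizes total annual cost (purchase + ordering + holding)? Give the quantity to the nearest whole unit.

Q* ≈ 900 modules

Holding cost per unit per year at price C is H = 0.19·C.
Evaluate total cost at each tier's feasible EOQ or, if the EOQ is below the tier, at the tier's minimum quantity.
EOQ at $91.30 = 541.3 (feasible in tier 1): TC = 19,700×$91.30 + (19,700/541.3)×129 + (541.3/2)×0.19×$91.30 = $1,807,999.77.
EOQ at $79.52 = 580.0 < 650, so use break Q=650: TC = 19,700×$79.52 + (19,700/650.0)×129 + (650.0/2)×0.19×$79.52 = $1,575,364.05.
EOQ at $69.34 = 621.1 < 900, so use break Q=900: TC = 19,700×$69.34 + (19,700/900.0)×129 + (900.0/2)×0.19×$69.34 = $1,374,750.24.
Lowest total cost is $1,374,750.24 at Q = 900.0.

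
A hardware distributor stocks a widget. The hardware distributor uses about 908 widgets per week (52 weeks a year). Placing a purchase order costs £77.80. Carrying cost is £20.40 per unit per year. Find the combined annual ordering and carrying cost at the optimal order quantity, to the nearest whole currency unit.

TC* ≈ £12,242

Annual demand D = 908 × 52 = 47,216.
EOQ = √(2DS/H) = √(2 × 47,216 × 77.8 / 20.4) ≈ 600.11.
At the optimum the two cost components are equal, so total cost = 2·(Q*/2)H = Q*·H.
Minimum total = √(2DSH) = √(2 × 47,216 × 77.8 × 20.4) ≈ 12242.341.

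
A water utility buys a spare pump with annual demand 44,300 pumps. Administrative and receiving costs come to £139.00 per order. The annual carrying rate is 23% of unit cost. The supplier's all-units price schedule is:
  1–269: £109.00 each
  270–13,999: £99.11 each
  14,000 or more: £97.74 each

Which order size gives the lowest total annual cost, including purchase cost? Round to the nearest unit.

Holding cost per unit per year at price C is H = 0.23·C.
Candidates are each tier's EOQ (if it falls in that tier) and each price-break quantity.
Tier 1 (£109.00): EOQ = 700.9 exceeds tier's upper bound 269, so this tier is dominated.
EOQ at £99.11 = 735.0 (feasible in tier 2): TC = 44,300×£99.11 + (44,300/735.0)×139 + (735.0/2)×0.23×£99.11 = £4,407,328.10.
EOQ at £97.74 = 740.2 < 14000, so use break Q=14000: TC = 44,300×£97.74 + (44,300/14000.0)×139 + (14000.0/2)×0.23×£97.74 = £4,487,683.24.
Lowest total cost is £4,407,328.10 at Q = 735.0.

Q* ≈ 735 pumps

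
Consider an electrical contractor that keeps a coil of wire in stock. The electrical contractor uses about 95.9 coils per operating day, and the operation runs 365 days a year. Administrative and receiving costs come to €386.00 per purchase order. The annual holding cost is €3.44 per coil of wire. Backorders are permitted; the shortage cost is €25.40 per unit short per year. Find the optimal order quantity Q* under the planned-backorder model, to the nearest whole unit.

Q* ≈ 2,987 coils

Annual demand D = 95.9 × 365 = 35,003.5.
With planned backorders, Q* = √(2DS/H) · √((H+B)/B).
√(2DS/H) = √(2 × 35,003.5 × 386 / 3.44) = 2802.755.
√((H+B)/B) = √((3.44+25.4)/25.4) = 1.0656.
Q* ≈ 2986.523.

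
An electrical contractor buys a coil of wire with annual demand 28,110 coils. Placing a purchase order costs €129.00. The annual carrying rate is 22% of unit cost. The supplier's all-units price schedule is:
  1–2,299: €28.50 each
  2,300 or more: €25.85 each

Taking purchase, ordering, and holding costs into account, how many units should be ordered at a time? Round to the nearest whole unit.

Q* ≈ 2,300 coils

Holding cost per unit per year at price C is H = 0.22·C.
For each price level, check whether its EOQ is feasible; otherwise the best quantity at that price is the breakpoint.
EOQ at €28.50 = 1075.5 (feasible in tier 1): TC = 28,110×€28.50 + (28,110/1075.5)×129 + (1075.5/2)×0.22×€28.50 = €807,878.32.
EOQ at €25.85 = 1129.3 < 2300, so use break Q=2300: TC = 28,110×€25.85 + (28,110/2300.0)×129 + (2300.0/2)×0.22×€25.85 = €734,760.15.
Lowest total cost is €734,760.15 at Q = 2300.0.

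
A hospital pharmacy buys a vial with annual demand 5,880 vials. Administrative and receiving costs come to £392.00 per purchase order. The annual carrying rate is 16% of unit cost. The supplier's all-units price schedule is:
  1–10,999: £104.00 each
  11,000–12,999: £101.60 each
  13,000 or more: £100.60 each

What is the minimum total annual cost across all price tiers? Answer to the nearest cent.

TC* ≈ £620,278.37

Holding cost per unit per year at price C is H = 0.16·C.
Candidates are each tier's EOQ (if it falls in that tier) and each price-break quantity.
EOQ at £104.00 = 526.3 (feasible in tier 1): TC = 5,880×£104.00 + (5,880/526.3)×392 + (526.3/2)×0.16×£104.00 = £620,278.37.
EOQ at £101.60 = 532.5 < 11000, so use break Q=11000: TC = 5,880×£101.60 + (5,880/11000.0)×392 + (11000.0/2)×0.16×£101.60 = £687,025.54.
EOQ at £100.60 = 535.2 < 13000, so use break Q=13000: TC = 5,880×£100.60 + (5,880/13000.0)×392 + (13000.0/2)×0.16×£100.60 = £696,329.30.
Lowest total cost among the candidates is at Q = 526.3.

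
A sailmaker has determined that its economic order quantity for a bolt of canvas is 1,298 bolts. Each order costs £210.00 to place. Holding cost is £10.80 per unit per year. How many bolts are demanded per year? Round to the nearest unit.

D ≈ 43,324 bolts per year

The basic EOQ model gives Q* = √(2DS/H); rearrange for the unknown.
From Q* = √(2DS/H): D = Q*²H / (2S) = 1,298² × 10.8 / (2 × 210) = 43323.531.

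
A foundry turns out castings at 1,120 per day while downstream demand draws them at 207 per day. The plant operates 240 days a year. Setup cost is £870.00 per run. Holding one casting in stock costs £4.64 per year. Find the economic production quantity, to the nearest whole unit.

Annual demand D = 207 × 240 = 49,680.
Production build-up factor (1 − d/p) = 1 − 207/1,120 = 0.8152.
Q* = √(2DS / (H(1 − d/p))) = √(2 × 49,680 × 870 / (4.64 × 0.8152)).
= √(86,443,200 / 3.7824) ≈ 4780.574.

Q* ≈ 4,781 castings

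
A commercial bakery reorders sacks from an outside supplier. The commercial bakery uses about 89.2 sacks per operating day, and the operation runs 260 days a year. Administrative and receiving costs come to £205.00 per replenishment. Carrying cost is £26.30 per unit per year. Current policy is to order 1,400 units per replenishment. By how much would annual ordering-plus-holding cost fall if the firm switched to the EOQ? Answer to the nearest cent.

Extra cost ≈ £5,992.07 per year

Annual demand D = 89.2 × 260 = 23,192.
EOQ = √(2DS/H) = √(2 × 23,192 × 205 / 26.3) ≈ 601.29.
Cost at Q* = (D/Q*)S + (Q*/2)H = √(2DSH) ≈ £15,813.90.
Cost at Q = 1,400: (23,192/1,400)×205 + (1,400/2)×26.3 = £3,395.97 + £18,410.00 = £21,805.97.
Excess = £21,805.97 − £15,813.90 = £5,992.07.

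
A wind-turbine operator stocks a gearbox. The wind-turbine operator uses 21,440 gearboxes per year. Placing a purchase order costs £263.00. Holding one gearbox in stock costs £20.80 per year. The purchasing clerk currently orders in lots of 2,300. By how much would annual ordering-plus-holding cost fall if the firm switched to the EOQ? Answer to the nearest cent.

EOQ = √(2DS/H) = √(2 × 21,440 × 263 / 20.8) ≈ 736.33.
Cost at Q* = (D/Q*)S + (Q*/2)H = √(2DSH) ≈ £15,315.70.
Cost at Q = 2,300: (21,440/2,300)×263 + (2,300/2)×20.8 = £2,451.62 + £23,920.00 = £26,371.62.
Excess = £26,371.62 − £15,315.70 = £11,055.91.

Extra cost ≈ £11,055.91 per year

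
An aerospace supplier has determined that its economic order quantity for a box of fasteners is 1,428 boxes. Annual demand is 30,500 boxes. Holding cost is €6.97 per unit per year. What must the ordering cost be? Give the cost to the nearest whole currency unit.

Invert the EOQ relation Q*² = 2DS/H.
From Q* = √(2DS/H): S = Q*²H / (2D) = 1,428² × 6.97 / (2 × 30,500) = 233.0018.

S ≈ €233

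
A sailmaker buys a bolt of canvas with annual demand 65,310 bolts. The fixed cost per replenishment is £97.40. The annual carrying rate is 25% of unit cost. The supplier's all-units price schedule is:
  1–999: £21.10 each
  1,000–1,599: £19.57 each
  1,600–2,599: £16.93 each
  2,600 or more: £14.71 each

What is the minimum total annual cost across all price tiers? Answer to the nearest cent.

Holding cost per unit per year at price C is H = 0.25·C.
Evaluate total cost at each tier's feasible EOQ or, if the EOQ is below the tier, at the tier's minimum quantity.
Tier 1 (£21.10): EOQ = 1553.0 exceeds tier's upper bound 999, so this tier is dominated.
Tier 2 (£19.57): EOQ = 1612.6 exceeds tier's upper bound 1599, so this tier is dominated.
EOQ at £16.93 = 1733.7 (feasible in tier 3): TC = 65,310×£16.93 + (65,310/1733.7)×97.4 + (1733.7/2)×0.25×£16.93 = £1,113,036.39.
EOQ at £14.71 = 1860.0 < 2600, so use break Q=2600: TC = 65,310×£14.71 + (65,310/2600.0)×97.4 + (2600.0/2)×0.25×£14.71 = £967,937.46.
Lowest total cost among the candidates is at Q = 2600.0.

TC* ≈ £967,937.46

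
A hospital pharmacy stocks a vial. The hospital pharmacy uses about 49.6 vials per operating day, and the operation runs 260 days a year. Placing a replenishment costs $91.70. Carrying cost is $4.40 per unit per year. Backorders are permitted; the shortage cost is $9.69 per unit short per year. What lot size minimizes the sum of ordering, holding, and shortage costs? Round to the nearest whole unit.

Annual demand D = 49.6 × 260 = 12,896.
With planned backorders, Q* = √(2DS/H) · √((H+B)/B).
√(2DS/H) = √(2 × 12,896 × 91.7 / 4.4) = 733.164.
√((H+B)/B) = √((4.4+9.69)/9.69) = 1.2059.
Q* ≈ 884.086.

Q* ≈ 884 vials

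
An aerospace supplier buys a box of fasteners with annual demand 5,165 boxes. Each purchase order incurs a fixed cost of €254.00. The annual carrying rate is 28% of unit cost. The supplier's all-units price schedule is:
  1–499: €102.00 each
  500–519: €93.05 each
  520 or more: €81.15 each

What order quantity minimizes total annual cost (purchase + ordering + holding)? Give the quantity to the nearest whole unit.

Holding cost per unit per year at price C is H = 0.28·C.
Evaluate total cost at each tier's feasible EOQ or, if the EOQ is below the tier, at the tier's minimum quantity.
EOQ at €102.00 = 303.1 (feasible in tier 1): TC = 5,165×€102.00 + (5,165/303.1)×254 + (303.1/2)×0.28×€102.00 = €535,486.58.
EOQ at €93.05 = 317.3 < 500, so use break Q=500: TC = 5,165×€93.05 + (5,165/500.0)×254 + (500.0/2)×0.28×€93.05 = €489,740.57.
EOQ at €81.15 = 339.8 < 520, so use break Q=520: TC = 5,165×€81.15 + (5,165/520.0)×254 + (520.0/2)×0.28×€81.15 = €427,570.37.
Lowest total cost is €427,570.37 at Q = 520.0.

Q* ≈ 520 boxes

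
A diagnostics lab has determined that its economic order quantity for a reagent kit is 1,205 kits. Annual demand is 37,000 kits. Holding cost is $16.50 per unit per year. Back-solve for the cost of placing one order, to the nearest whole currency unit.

S ≈ $324

Squaring Q* = √(2DS/H) gives Q*² = 2DS/H.
From Q* = √(2DS/H): S = Q*²H / (2D) = 1,205² × 16.5 / (2 × 37,000) = 323.7623.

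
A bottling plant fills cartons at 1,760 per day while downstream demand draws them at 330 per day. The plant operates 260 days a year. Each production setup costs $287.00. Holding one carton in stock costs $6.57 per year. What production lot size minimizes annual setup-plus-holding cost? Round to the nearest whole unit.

Q* ≈ 3,037 cartons

Annual demand D = 330 × 260 = 85,800.
Production build-up factor (1 − d/p) = 1 − 330/1,760 = 0.8125.
Q* = √(2DS / (H(1 − d/p))) = √(2 × 85,800 × 287 / (6.57 × 0.8125)).
= √(49,249,200 / 5.3381) ≈ 3037.423.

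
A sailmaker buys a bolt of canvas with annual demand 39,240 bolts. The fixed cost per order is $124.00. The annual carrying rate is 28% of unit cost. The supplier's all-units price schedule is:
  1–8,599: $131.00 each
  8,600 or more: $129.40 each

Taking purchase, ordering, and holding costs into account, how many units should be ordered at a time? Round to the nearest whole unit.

Q* ≈ 515 bolts

Holding cost per unit per year at price C is H = 0.28·C.
Candidates are each tier's EOQ (if it falls in that tier) and each price-break quantity.
EOQ at $131.00 = 515.1 (feasible in tier 1): TC = 39,240×$131.00 + (39,240/515.1)×124 + (515.1/2)×0.28×$131.00 = $5,159,333.18.
EOQ at $129.40 = 518.3 < 8600, so use break Q=8600: TC = 39,240×$129.40 + (39,240/8600.0)×124 + (8600.0/2)×0.28×$129.40 = $5,234,019.39.
Lowest total cost is $5,159,333.18 at Q = 515.1.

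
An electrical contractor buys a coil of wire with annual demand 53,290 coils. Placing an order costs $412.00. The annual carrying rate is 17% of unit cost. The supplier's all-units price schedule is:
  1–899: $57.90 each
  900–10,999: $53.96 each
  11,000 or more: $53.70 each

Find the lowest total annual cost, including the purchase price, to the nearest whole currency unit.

Holding cost per unit per year at price C is H = 0.17·C.
Candidates are each tier's EOQ (if it falls in that tier) and each price-break quantity.
Tier 1 ($57.90): EOQ = 2112.1 exceeds tier's upper bound 899, so this tier is dominated.
EOQ at $53.96 = 2187.9 (feasible in tier 2): TC = 53,290×$53.96 + (53,290/2187.9)×412 + (2187.9/2)×0.17×$53.96 = $2,895,598.38.
EOQ at $53.70 = 2193.2 < 11000, so use break Q=11000: TC = 53,290×$53.70 + (53,290/11000.0)×412 + (11000.0/2)×0.17×$53.70 = $2,913,878.45.
Lowest total cost among the candidates is at Q = 2187.9.

TC* ≈ $2,895,598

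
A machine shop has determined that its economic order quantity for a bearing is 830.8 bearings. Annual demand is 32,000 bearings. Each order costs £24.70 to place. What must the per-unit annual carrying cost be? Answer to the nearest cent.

H ≈ £2.29

Invert the EOQ relation Q*² = 2DS/H.
From Q* = √(2DS/H): H = 2DS / Q*² = 2 × 32,000 × 24.7 / 830.8² = 2.2903.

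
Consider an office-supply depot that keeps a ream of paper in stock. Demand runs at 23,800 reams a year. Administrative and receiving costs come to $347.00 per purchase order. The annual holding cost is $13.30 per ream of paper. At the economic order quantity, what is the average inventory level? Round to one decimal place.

Average inventory ≈ 557.2 reams

Q* = √(2DS/H) = √(2 × 23,800 × 347 / 13.3) ≈ 1114.40.
Average inventory = Q*/2 ≈ 1114.40 / 2 = 557.202.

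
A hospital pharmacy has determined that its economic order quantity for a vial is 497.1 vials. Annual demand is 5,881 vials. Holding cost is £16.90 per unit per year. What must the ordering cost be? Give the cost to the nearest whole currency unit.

Invert the EOQ relation Q*² = 2DS/H.
From Q* = √(2DS/H): S = Q*²H / (2D) = 497.1² × 16.9 / (2 × 5,881) = 355.0529.

S ≈ £355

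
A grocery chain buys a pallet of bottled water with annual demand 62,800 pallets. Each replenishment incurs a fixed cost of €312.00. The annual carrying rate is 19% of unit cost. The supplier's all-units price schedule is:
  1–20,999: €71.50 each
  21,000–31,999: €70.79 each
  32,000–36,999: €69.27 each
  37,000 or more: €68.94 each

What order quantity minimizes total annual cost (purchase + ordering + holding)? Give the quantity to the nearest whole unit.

Q* ≈ 1,698 pallets

Holding cost per unit per year at price C is H = 0.19·C.
For each price level, check whether its EOQ is feasible; otherwise the best quantity at that price is the breakpoint.
EOQ at €71.50 = 1698.4 (feasible in tier 1): TC = 62,800×€71.50 + (62,800/1698.4)×312 + (1698.4/2)×0.19×€71.50 = €4,513,272.89.
EOQ at €70.79 = 1706.9 < 21000, so use break Q=21000: TC = 62,800×€70.79 + (62,800/21000.0)×312 + (21000.0/2)×0.19×€70.79 = €4,587,771.08.
EOQ at €69.27 = 1725.5 < 32000, so use break Q=32000: TC = 62,800×€69.27 + (62,800/32000.0)×312 + (32000.0/2)×0.19×€69.27 = €4,561,349.10.
EOQ at €68.94 = 1729.7 < 37000, so use break Q=37000: TC = 62,800×€68.94 + (62,800/37000.0)×312 + (37000.0/2)×0.19×€68.94 = €4,572,285.66.
Lowest total cost is €4,513,272.89 at Q = 1698.4.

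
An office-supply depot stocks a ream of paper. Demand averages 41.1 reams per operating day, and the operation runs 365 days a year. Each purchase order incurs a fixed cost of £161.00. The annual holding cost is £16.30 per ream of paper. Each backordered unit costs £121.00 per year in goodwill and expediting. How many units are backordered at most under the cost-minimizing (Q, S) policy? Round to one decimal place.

S* ≈ 68.8 reams

Annual demand D = 41.1 × 365 = 15,001.5.
With planned backorders, Q* = √(2DS/H) · √((H+B)/B).
√(2DS/H) = √(2 × 15,001.5 × 161 / 16.3) = 544.379.
√((H+B)/B) = √((16.3+121)/121) = 1.0652.
Q* ≈ 579.888.
S* = Q* · H/(H+B) = 579.888 × 16.3/137.3 ≈ 68.843.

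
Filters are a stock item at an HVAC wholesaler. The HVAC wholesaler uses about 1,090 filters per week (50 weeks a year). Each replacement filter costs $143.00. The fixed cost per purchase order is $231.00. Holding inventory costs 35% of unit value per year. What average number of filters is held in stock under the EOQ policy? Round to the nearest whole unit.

Average inventory ≈ 355 filters

Annual demand D = 1,090 × 50 = 54,500.
Holding cost H = 0.35 × $143.00 = $50.0500 per unit per year.
The optimal lot size = √(2DS/H) = √(2 × 54,500 × 231 / 50.05) ≈ 709.28.
Average inventory = Q*/2 ≈ 709.28 / 2 = 354.640.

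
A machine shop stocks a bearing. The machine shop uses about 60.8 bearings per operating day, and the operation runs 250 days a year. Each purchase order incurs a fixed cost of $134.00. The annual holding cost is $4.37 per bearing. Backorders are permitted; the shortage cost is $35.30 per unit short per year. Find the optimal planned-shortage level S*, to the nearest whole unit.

S* ≈ 113 bearings

Annual demand D = 60.8 × 250 = 15,200.
With planned backorders, Q* = √(2DS/H) · √((H+B)/B).
√(2DS/H) = √(2 × 15,200 × 134 / 4.37) = 965.492.
√((H+B)/B) = √((4.37+35.3)/35.3) = 1.0601.
Q* ≈ 1023.510.
S* = Q* · H/(H+B) = 1023.510 × 4.37/39.67 ≈ 112.749.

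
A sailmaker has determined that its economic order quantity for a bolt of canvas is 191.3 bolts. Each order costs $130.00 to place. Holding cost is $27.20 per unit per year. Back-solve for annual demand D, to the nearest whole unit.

The basic EOQ model gives Q* = √(2DS/H); rearrange for the unknown.
From Q* = √(2DS/H): D = Q*²H / (2S) = 191.3² × 27.2 / (2 × 130) = 3828.472.

D ≈ 3,828 bolts per year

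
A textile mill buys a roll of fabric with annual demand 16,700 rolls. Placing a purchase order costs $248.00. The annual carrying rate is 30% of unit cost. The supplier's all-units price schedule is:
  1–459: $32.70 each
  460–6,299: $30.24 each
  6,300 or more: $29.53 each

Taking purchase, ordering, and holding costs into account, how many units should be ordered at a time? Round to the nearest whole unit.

Q* ≈ 956 rolls

Holding cost per unit per year at price C is H = 0.30·C.
Candidates are each tier's EOQ (if it falls in that tier) and each price-break quantity.
Tier 1 ($32.70): EOQ = 918.9 exceeds tier's upper bound 459, so this tier is dominated.
EOQ at $30.24 = 955.5 (feasible in tier 2): TC = 16,700×$30.24 + (16,700/955.5)×248 + (955.5/2)×0.30×$30.24 = $513,676.63.
EOQ at $29.53 = 967.0 < 6300, so use break Q=6300: TC = 16,700×$29.53 + (16,700/6300.0)×248 + (6300.0/2)×0.30×$29.53 = $521,714.25.
Lowest total cost is $513,676.63 at Q = 955.5.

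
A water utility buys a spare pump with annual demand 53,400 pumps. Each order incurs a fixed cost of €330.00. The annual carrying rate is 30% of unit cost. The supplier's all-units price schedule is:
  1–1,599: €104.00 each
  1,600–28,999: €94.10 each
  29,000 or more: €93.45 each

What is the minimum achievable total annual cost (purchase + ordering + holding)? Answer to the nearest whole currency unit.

TC* ≈ €5,058,538

Holding cost per unit per year at price C is H = 0.30·C.
Candidates are each tier's EOQ (if it falls in that tier) and each price-break quantity.
EOQ at €104.00 = 1062.8 (feasible in tier 1): TC = 53,400×€104.00 + (53,400/1062.8)×330 + (1062.8/2)×0.30×€104.00 = €5,586,760.41.
EOQ at €94.10 = 1117.3 < 1600, so use break Q=1600: TC = 53,400×€94.10 + (53,400/1600.0)×330 + (1600.0/2)×0.30×€94.10 = €5,058,537.75.
EOQ at €93.45 = 1121.2 < 29000, so use break Q=29000: TC = 53,400×€93.45 + (53,400/29000.0)×330 + (29000.0/2)×0.30×€93.45 = €5,397,345.16.
Lowest total cost among the candidates is at Q = 1600.0.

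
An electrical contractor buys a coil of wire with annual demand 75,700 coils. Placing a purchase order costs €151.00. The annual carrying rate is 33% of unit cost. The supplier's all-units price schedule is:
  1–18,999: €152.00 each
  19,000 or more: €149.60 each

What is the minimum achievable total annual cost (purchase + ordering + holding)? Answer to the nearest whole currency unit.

TC* ≈ €11,540,263

Holding cost per unit per year at price C is H = 0.33·C.
Candidates are each tier's EOQ (if it falls in that tier) and each price-break quantity.
EOQ at €152.00 = 675.1 (feasible in tier 1): TC = 75,700×€152.00 + (75,700/675.1)×151 + (675.1/2)×0.33×€152.00 = €11,540,263.37.
EOQ at €149.60 = 680.5 < 19000, so use break Q=19000: TC = 75,700×€149.60 + (75,700/19000.0)×151 + (19000.0/2)×0.33×€149.60 = €11,794,317.62.
Lowest total cost among the candidates is at Q = 675.1.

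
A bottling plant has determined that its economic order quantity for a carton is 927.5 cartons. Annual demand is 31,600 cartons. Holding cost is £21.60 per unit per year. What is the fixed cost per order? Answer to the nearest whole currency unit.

S ≈ £294

Squaring Q* = √(2DS/H) gives Q*² = 2DS/H.
From Q* = √(2DS/H): S = Q*²H / (2D) = 927.5² × 21.6 / (2 × 31,600) = 294.0116.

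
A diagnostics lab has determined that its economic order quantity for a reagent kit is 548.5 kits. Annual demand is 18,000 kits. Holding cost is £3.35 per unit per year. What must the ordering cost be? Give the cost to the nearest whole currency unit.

The basic EOQ model gives Q* = √(2DS/H); rearrange for the unknown.
From Q* = √(2DS/H): S = Q*²H / (2D) = 548.5² × 3.35 / (2 × 18,000) = 27.9960.

S ≈ £28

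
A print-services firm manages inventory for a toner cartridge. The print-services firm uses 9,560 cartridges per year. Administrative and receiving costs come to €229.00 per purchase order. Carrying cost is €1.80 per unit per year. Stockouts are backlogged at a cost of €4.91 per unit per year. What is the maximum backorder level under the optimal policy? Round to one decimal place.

S* ≈ 489.1 cartridges

With planned backorders, Q* = √(2DS/H) · √((H+B)/B).
√(2DS/H) = √(2 × 9,560 × 229 / 1.8) = 1559.644.
√((H+B)/B) = √((1.8+4.91)/4.91) = 1.1690.
Q* ≈ 1823.249.
S* = Q* · H/(H+B) = 1823.249 × 1.8/6.71 ≈ 489.098.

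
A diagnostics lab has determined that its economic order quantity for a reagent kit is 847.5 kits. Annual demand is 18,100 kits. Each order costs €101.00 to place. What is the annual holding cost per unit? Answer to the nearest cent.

Invert the EOQ relation Q*² = 2DS/H.
From Q* = √(2DS/H): H = 2DS / Q*² = 2 × 18,100 × 101 / 847.5² = 5.0904.

H ≈ €5.09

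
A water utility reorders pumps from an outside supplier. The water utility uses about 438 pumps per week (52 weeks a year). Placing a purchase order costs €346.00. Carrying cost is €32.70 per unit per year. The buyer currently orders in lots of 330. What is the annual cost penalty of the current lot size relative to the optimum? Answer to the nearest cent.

Extra cost ≈ €6,573.71 per year

Annual demand D = 438 × 52 = 22,776.
EOQ = √(2DS/H) = √(2 × 22,776 × 346 / 32.7) ≈ 694.25.
Cost at Q* = (D/Q*)S + (Q*/2)H = √(2DSH) ≈ €22,702.08.
Cost at Q = 330: (22,776/330)×346 + (330/2)×32.7 = €23,880.29 + €5,395.50 = €29,275.79.
Excess = €29,275.79 − €22,702.08 = €6,573.71.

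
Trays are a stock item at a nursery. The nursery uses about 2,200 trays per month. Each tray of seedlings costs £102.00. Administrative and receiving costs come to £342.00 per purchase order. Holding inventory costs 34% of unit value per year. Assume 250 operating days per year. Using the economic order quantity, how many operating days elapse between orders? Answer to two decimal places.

T ≈ 6.83 days

Annual demand D = 2,200 × 12 = 26,400.
Holding cost H = 0.34 × £102.00 = £34.6800 per unit per year.
Q* = √(2DS/H) = √(2 × 26,400 × 342 / 34.68) ≈ 721.59.
Cycle time = Q*/D × 250 = 721.59 / 26,400 × 250 ≈ 6.833 days.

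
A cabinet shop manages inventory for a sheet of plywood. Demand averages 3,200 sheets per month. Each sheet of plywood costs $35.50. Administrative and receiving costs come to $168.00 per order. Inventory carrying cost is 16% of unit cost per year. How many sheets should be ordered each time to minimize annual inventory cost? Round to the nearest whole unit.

Q* ≈ 1,507 sheets

Annual demand D = 3,200 × 12 = 38,400.
Holding cost H = 0.16 × $35.50 = $5.6800 per unit per year.
EOQ = √(2DS / H) = √(2 × 38,400 × 168 / 5.68).
= √(12,902,400 / 5.68) = √2,271,549.2958 ≈ 1507.166.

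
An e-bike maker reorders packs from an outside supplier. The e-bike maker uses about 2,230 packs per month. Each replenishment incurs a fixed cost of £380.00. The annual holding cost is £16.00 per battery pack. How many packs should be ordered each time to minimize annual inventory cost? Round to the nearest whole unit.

Q* ≈ 1,127 packs

Annual demand D = 2,230 × 12 = 26,760.
EOQ = √(2DS / H) = √(2 × 26,760 × 380 / 16).
= √(20,337,600 / 16) = √1,271,100 ≈ 1127.431.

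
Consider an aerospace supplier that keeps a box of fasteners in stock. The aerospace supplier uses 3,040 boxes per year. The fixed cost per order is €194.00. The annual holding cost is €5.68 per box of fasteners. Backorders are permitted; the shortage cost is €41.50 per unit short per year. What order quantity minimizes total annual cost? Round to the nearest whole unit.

With planned backorders, Q* = √(2DS/H) · √((H+B)/B).
√(2DS/H) = √(2 × 3,040 × 194 / 5.68) = 455.699.
√((H+B)/B) = √((5.68+41.5)/41.5) = 1.0662.
Q* ≈ 485.885.

Q* ≈ 486 boxes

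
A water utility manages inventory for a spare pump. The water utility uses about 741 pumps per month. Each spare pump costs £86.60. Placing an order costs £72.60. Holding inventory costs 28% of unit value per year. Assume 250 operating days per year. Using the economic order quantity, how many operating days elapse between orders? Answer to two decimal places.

T ≈ 6.49 days

Annual demand D = 741 × 12 = 8,892.
Holding cost H = 0.28 × £86.60 = £24.2480 per unit per year.
EOQ = √(2DS/H) = √(2 × 8,892 × 72.6 / 24.248) ≈ 230.75.
Cycle time = Q*/D × 250 = 230.75 / 8,892 × 250 ≈ 6.488 days.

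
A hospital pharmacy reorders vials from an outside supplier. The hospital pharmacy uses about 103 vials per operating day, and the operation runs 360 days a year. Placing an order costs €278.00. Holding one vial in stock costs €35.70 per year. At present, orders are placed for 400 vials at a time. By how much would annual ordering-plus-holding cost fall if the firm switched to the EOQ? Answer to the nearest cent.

Annual demand D = 103 × 360 = 37,080.
EOQ = √(2DS/H) = √(2 × 37,080 × 278 / 35.7) ≈ 759.93.
Cost at Q* = (D/Q*)S + (Q*/2)H = √(2DSH) ≈ €27,129.47.
Cost at Q = 400: (37,080/400)×278 + (400/2)×35.7 = €25,770.60 + €7,140.00 = €32,910.60.
Excess = €32,910.60 − €27,129.47 = €5,781.13.

Extra cost ≈ €5,781.13 per year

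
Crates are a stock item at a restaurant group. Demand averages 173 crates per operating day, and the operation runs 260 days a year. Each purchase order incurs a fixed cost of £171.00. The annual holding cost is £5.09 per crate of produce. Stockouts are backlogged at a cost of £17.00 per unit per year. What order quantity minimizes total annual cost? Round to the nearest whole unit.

Annual demand D = 173 × 260 = 44,980.
With planned backorders, Q* = √(2DS/H) · √((H+B)/B).
√(2DS/H) = √(2 × 44,980 × 171 / 5.09) = 1738.457.
√((H+B)/B) = √((5.09+17)/17) = 1.1399.
Q* ≈ 1981.697.

Q* ≈ 1,982 crates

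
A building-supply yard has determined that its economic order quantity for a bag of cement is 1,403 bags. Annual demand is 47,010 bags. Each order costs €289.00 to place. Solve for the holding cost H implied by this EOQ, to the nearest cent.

Invert the EOQ relation Q*² = 2DS/H.
From Q* = √(2DS/H): H = 2DS / Q*² = 2 × 47,010 × 289 / 1,403² = 13.8039.

H ≈ €13.80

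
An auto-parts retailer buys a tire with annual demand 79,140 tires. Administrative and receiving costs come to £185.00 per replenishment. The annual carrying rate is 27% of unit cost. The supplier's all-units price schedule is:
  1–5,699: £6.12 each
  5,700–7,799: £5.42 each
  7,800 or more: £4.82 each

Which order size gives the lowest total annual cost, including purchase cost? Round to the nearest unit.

Q* ≈ 7,800 tires

Holding cost per unit per year at price C is H = 0.27·C.
For each price level, check whether its EOQ is feasible; otherwise the best quantity at that price is the breakpoint.
EOQ at £6.12 = 4209.6 (feasible in tier 1): TC = 79,140×£6.12 + (79,140/4209.6)×185 + (4209.6/2)×0.27×£6.12 = £491,292.75.
EOQ at £5.42 = 4473.2 < 5700, so use break Q=5700: TC = 79,140×£5.42 + (79,140/5700.0)×185 + (5700.0/2)×0.27×£5.42 = £435,678.07.
EOQ at £4.82 = 4743.4 < 7800, so use break Q=7800: TC = 79,140×£4.82 + (79,140/7800.0)×185 + (7800.0/2)×0.27×£4.82 = £388,407.30.
Lowest total cost is £388,407.30 at Q = 7800.0.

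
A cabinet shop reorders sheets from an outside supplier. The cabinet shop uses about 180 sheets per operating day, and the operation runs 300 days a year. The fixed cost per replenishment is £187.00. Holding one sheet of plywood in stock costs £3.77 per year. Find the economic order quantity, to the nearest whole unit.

Annual demand D = 180 × 300 = 54,000.
EOQ = √(2DS / H) = √(2 × 54,000 × 187 / 3.77).
= √(20,196,000 / 3.77) = √5,357,029.1777 ≈ 2314.526.

Q* ≈ 2,315 sheets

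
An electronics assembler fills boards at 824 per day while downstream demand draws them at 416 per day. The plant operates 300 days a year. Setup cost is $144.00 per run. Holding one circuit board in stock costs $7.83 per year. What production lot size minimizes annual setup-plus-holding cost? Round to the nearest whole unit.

Annual demand D = 416 × 300 = 124,800.
Production build-up factor (1 − d/p) = 1 − 416/824 = 0.4951.
Q* = √(2DS / (H(1 − d/p))) = √(2 × 124,800 × 144 / (7.83 × 0.4951)).
= √(35,942,400 / 3.877) ≈ 3044.782.

Q* ≈ 3,045 boards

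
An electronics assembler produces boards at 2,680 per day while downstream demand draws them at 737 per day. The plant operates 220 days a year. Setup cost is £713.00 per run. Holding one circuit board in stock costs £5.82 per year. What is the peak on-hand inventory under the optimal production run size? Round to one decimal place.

I_max ≈ 5,366.8 boards

Annual demand D = 737 × 220 = 162,140.
Production build-up factor (1 − d/p) = 1 − 737/2,680 = 0.7250.
Q* = √(2DS / (H(1 − d/p))) = √(2 × 162,140 × 713 / (5.82 × 0.7250)).
= √(231,211,640 / 4.2195) ≈ 7402.431.
Maximum inventory = Q*(1 − d/p) = 7402.431 × 0.7250 ≈ 5366.762.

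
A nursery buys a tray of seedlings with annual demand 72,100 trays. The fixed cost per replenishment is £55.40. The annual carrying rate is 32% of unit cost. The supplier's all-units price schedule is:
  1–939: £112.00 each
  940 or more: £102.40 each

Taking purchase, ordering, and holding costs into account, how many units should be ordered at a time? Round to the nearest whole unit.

Q* ≈ 940 trays

Holding cost per unit per year at price C is H = 0.32·C.
For each price level, check whether its EOQ is feasible; otherwise the best quantity at that price is the breakpoint.
EOQ at £112.00 = 472.1 (feasible in tier 1): TC = 72,100×£112.00 + (72,100/472.1)×55.4 + (472.1/2)×0.32×£112.00 = £8,092,120.82.
EOQ at £102.40 = 493.8 < 940, so use break Q=940: TC = 72,100×£102.40 + (72,100/940.0)×55.4 + (940.0/2)×0.32×£102.40 = £7,402,690.26.
Lowest total cost is £7,402,690.26 at Q = 940.0.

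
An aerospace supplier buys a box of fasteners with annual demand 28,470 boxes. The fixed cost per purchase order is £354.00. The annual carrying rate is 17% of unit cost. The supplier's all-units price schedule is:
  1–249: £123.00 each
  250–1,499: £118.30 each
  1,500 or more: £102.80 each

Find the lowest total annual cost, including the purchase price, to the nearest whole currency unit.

Holding cost per unit per year at price C is H = 0.17·C.
Candidates are each tier's EOQ (if it falls in that tier) and each price-break quantity.
Tier 1 (£123.00): EOQ = 981.8 exceeds tier's upper bound 249, so this tier is dominated.
EOQ at £118.30 = 1001.1 (feasible in tier 2): TC = 28,470×£118.30 + (28,470/1001.1)×354 + (1001.1/2)×0.17×£118.30 = £3,388,134.87.
EOQ at £102.80 = 1074.0 < 1500, so use break Q=1500: TC = 28,470×£102.80 + (28,470/1500.0)×354 + (1500.0/2)×0.17×£102.80 = £2,946,541.92.
Lowest total cost among the candidates is at Q = 1500.0.

TC* ≈ £2,946,542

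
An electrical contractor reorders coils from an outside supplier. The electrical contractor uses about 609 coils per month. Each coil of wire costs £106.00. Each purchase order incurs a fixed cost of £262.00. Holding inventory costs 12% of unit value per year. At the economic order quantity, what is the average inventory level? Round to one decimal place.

Average inventory ≈ 274.3 coils

Annual demand D = 609 × 12 = 7,308.
Holding cost H = 0.12 × £106.00 = £12.7200 per unit per year.
The optimal lot size = √(2DS/H) = √(2 × 7,308 × 262 / 12.72) ≈ 548.68.
Average inventory = Q*/2 ≈ 548.68 / 2 = 274.341.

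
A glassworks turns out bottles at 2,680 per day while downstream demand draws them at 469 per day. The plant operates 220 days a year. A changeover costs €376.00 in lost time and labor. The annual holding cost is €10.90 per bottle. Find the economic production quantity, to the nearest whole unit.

Q* ≈ 2,937 bottles

Annual demand D = 469 × 220 = 103,180.
Production build-up factor (1 − d/p) = 1 − 469/2,680 = 0.8250.
Q* = √(2DS / (H(1 − d/p))) = √(2 × 103,180 × 376 / (10.9 × 0.8250)).
= √(77,591,360 / 8.9925) ≈ 2937.423.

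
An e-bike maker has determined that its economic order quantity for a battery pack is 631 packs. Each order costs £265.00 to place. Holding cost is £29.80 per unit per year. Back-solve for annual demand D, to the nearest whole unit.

D ≈ 22,387 packs per year

Invert the EOQ relation Q*² = 2DS/H.
From Q* = √(2DS/H): D = Q*²H / (2S) = 631² × 29.8 / (2 × 265) = 22387.166.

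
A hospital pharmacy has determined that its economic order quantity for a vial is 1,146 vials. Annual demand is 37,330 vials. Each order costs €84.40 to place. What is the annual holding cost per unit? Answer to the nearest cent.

Squaring Q* = √(2DS/H) gives Q*² = 2DS/H.
From Q* = √(2DS/H): H = 2DS / Q*² = 2 × 37,330 × 84.4 / 1,146² = 4.7980.

H ≈ €4.80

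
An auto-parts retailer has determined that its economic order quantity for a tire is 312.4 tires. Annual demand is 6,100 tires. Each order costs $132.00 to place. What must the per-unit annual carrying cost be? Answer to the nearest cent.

The basic EOQ model gives Q* = √(2DS/H); rearrange for the unknown.
From Q* = √(2DS/H): H = 2DS / Q*² = 2 × 6,100 × 132 / 312.4² = 16.5011.

H ≈ $16.50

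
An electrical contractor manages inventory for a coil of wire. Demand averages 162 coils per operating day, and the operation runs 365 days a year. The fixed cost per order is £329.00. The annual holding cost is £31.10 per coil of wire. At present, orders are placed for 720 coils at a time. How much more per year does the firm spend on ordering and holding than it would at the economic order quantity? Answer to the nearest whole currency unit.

Extra cost ≈ £3,430 per year

Annual demand D = 162 × 365 = 59,130.
EOQ = √(2DS/H) = √(2 × 59,130 × 329 / 31.1) ≈ 1118.50.
Cost at Q* = (D/Q*)S + (Q*/2)H = √(2DSH) ≈ £34,785.41.
Cost at Q = 720: (59,130/720)×329 + (720/2)×31.1 = £27,019.12 + £11,196.00 = £38,215.12.
Excess = £38,215.12 − £34,785.41 = £3,429.72.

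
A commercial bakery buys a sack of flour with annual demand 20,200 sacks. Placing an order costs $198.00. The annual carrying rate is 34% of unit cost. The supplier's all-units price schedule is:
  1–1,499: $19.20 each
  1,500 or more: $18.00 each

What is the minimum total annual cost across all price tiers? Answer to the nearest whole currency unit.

Holding cost per unit per year at price C is H = 0.34·C.
Evaluate total cost at each tier's feasible EOQ or, if the EOQ is below the tier, at the tier's minimum quantity.
EOQ at $19.20 = 1107.0 (feasible in tier 1): TC = 20,200×$19.20 + (20,200/1107.0)×198 + (1107.0/2)×0.34×$19.20 = $395,066.26.
EOQ at $18.00 = 1143.3 < 1500, so use break Q=1500: TC = 20,200×$18.00 + (20,200/1500.0)×198 + (1500.0/2)×0.34×$18.00 = $370,856.40.
Lowest total cost among the candidates is at Q = 1500.0.

TC* ≈ $370,856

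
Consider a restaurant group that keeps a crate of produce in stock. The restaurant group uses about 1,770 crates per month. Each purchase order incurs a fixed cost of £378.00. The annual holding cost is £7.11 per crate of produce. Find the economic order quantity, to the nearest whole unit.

Annual demand D = 1,770 × 12 = 21,240.
EOQ = √(2DS / H) = √(2 × 21,240 × 378 / 7.11).
= √(16,057,440 / 7.11) = √2,258,430.3797 ≈ 1502.807.

Q* ≈ 1,503 crates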